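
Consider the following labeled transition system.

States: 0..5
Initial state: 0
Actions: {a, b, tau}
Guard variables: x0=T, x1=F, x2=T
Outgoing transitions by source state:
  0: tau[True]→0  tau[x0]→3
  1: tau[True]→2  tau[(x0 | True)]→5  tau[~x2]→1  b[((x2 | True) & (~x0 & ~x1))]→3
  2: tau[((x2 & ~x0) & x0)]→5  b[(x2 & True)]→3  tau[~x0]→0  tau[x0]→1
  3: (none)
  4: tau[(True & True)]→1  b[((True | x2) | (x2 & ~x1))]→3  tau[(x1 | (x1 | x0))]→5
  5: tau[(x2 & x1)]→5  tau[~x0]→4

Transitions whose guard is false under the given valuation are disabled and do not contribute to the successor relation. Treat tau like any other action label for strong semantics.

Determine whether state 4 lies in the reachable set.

Answer: UNREACHABLE

Analysis:
9 transition(s) survive guard evaluation.
L0 = {0}
L1 = {3}  total {0,3}
Reach set: {0,3}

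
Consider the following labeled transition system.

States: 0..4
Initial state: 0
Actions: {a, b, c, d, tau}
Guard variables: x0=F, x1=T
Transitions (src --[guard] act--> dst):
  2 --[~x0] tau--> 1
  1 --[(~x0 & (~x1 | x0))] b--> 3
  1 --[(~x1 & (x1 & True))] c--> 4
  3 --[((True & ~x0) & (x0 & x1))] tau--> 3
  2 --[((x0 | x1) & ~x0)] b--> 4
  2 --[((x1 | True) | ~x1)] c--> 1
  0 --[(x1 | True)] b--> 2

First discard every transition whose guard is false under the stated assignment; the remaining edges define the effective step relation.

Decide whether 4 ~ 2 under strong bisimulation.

Refine partition for ~:
  π0 = {{0,1,2,3,4}}
  π1 = {{0},{1,3,4},{2}}
stable after 2 split(s): 3 block(s)
[4]={1,3,4}  [2]={2}

Answer: NOT BISIMILAR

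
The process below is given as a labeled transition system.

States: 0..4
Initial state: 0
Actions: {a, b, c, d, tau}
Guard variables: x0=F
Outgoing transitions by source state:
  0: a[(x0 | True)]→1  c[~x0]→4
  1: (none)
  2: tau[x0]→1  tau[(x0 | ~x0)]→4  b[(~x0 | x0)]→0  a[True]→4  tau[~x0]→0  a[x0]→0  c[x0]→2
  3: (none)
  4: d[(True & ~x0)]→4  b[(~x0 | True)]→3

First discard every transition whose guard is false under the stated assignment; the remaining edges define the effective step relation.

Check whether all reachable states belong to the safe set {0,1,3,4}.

Answer: INVARIANT HOLDS

Working:
Allowed set {0,1,3,4}
Reach set: {0,1,3,4}
  0: ok
  1: ok
  3: ok
  4: ok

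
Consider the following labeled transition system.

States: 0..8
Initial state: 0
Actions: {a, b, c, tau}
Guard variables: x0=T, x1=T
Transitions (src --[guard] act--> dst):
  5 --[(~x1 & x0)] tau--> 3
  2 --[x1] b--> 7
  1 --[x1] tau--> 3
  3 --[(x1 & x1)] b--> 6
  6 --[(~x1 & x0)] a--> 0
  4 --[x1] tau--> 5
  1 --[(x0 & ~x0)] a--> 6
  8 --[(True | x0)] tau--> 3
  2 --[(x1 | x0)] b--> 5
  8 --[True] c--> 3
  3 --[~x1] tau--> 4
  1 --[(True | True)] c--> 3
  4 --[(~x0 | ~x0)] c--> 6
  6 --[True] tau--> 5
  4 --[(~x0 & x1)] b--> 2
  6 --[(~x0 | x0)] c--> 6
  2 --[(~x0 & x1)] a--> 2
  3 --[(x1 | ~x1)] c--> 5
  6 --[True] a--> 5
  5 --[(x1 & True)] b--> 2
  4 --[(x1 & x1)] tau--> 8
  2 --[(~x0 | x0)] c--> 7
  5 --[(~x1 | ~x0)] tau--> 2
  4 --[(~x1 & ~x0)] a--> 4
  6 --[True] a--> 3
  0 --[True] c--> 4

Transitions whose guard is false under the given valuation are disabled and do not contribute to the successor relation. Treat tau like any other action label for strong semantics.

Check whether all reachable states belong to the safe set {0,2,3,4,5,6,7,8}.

Answer: INVARIANT HOLDS

Working:
Allowed set {0,2,3,4,5,6,7,8}
R = {0,2,3,4,5,6,7,8}
  0: safe
  2: safe
  3: safe
  4: safe
  5: safe
  6: safe
  7: safe
  8: safe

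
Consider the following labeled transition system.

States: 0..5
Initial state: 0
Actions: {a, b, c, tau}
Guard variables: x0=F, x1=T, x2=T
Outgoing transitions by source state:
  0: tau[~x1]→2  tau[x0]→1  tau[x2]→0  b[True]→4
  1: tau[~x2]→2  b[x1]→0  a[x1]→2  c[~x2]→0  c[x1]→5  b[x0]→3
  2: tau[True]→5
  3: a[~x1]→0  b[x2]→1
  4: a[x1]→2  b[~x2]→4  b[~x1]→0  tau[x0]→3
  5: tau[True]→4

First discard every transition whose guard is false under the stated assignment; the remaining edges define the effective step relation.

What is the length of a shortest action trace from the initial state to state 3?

Breadth-first toward 3:
  Layer 0: {0}
  Layer 1: {4}
  Layer 2: {2}
  Layer 3: {5}
3 never appears.

Answer: UNREACHABLE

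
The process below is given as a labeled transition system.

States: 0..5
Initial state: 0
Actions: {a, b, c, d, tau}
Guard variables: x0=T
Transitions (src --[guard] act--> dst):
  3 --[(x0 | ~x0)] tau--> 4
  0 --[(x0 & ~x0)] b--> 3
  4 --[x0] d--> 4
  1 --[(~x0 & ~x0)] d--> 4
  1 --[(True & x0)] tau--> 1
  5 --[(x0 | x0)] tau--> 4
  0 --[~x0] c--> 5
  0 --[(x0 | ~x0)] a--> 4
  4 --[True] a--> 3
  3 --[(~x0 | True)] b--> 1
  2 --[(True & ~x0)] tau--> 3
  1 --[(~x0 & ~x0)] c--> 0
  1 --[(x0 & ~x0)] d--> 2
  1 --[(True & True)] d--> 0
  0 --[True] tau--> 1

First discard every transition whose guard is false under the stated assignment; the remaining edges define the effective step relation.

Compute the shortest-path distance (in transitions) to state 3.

Layered search for 3:
  L0 = {0}
  L1 = {1,4}
  L2 = {3}
first hit 3 at d=2 via a·a

Answer: 2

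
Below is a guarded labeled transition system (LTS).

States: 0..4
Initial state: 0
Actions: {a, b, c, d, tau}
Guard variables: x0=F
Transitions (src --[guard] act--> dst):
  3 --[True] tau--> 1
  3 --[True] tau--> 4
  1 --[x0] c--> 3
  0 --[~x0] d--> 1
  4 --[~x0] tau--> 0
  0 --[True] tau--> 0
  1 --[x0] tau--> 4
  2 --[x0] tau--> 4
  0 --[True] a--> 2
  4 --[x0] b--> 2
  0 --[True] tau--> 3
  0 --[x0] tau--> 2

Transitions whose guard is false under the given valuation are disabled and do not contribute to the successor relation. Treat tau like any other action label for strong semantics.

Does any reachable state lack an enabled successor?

R = {0,1,2,3,4}
  0: a→2  d→1  tau→0  tau→3  [deg 4]
  1: ∅  [deadlock]
  2: ∅  [deadlock]
  3: tau→1  tau→4  [deg 2]
  4: tau→0  [deg 1]
Path to 1: d

Answer: DEADLOCK at state 1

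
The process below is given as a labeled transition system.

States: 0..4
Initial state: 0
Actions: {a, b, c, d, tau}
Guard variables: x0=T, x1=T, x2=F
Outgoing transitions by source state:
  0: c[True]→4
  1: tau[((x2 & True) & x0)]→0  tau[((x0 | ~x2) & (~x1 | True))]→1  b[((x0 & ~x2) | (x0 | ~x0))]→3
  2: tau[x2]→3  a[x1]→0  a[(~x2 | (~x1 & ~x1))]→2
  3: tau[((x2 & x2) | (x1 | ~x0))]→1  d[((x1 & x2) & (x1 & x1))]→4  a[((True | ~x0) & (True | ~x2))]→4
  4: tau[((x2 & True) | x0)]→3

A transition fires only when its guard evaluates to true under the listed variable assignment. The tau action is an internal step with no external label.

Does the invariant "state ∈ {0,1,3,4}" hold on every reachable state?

Answer: INVARIANT HOLDS

Trace:
Inv-set: {0,1,3,4}
R = {0,1,3,4}
  0: ok
  1: ok
  3: ok
  4: ok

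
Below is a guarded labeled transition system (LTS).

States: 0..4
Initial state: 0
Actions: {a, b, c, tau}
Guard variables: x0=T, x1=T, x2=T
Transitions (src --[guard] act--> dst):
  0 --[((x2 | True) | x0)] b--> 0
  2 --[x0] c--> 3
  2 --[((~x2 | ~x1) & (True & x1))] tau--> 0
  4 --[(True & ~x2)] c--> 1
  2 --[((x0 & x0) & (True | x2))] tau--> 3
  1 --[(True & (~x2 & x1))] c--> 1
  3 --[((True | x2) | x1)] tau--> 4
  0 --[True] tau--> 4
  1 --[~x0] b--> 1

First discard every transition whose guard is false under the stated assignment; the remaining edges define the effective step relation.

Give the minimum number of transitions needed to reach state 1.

BFS to 1:
  L0 = {0}
  L1 = {4}
1 never appears.

Answer: UNREACHABLE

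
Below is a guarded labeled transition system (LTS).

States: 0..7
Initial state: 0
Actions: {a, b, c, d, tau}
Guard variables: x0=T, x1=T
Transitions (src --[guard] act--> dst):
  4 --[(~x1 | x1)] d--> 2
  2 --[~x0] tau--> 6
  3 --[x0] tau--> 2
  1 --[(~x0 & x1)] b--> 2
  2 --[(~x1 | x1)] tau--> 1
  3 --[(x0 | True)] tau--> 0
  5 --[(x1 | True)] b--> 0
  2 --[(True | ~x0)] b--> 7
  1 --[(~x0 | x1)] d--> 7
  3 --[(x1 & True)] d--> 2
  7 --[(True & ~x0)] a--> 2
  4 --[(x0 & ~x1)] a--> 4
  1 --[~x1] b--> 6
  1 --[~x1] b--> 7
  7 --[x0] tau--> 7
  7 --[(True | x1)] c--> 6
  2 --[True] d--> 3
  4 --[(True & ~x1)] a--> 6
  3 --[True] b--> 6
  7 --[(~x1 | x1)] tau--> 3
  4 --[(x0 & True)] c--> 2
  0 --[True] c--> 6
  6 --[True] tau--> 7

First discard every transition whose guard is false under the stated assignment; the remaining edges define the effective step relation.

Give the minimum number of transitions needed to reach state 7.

Answer: 2

Trace:
Breadth-first toward 7:
  depth 0: {0}
  depth 1: {6}
  depth 2: {7}
7 enters at depth 2; path c·tau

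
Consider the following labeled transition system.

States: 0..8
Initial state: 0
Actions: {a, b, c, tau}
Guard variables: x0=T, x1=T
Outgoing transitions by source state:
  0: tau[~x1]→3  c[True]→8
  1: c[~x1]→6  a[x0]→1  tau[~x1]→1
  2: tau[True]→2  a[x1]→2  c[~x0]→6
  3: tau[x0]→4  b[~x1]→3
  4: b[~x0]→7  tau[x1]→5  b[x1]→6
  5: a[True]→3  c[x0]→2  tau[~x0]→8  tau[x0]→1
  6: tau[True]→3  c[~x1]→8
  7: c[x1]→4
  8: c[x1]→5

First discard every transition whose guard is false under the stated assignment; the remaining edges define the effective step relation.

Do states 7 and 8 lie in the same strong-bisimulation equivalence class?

Compute ~ classes (split until stable):
  round 0: {{0,1,2,3,4,5,6,7,8}}
  round 1: {{0,7,8},{1},{2},{3,6},{4},{5}}
  round 2: {{0},{1},{2},{3},{4},{5},{6},{7},{8}}
9 equivalence class(es) (converged in 3)
class of 7: {7}; class of 8: {8}

Answer: NOT BISIMILAR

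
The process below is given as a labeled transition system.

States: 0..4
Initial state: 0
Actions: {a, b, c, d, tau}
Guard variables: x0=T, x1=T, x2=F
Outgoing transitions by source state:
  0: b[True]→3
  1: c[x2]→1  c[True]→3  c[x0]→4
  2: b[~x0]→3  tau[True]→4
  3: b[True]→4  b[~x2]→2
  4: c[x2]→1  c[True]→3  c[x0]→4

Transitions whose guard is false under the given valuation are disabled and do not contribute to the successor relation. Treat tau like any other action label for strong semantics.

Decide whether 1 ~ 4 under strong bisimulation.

Refine partition for ~:
  P[0] = {{0,1,2,3,4}}
  P[1] = {{0,3},{1,4},{2}}
  P[2] = {{0},{1,4},{2},{3}}
4 equivalence class(es) (converged in 3)
[1]={1,4}  [4]={1,4}

Answer: BISIMILAR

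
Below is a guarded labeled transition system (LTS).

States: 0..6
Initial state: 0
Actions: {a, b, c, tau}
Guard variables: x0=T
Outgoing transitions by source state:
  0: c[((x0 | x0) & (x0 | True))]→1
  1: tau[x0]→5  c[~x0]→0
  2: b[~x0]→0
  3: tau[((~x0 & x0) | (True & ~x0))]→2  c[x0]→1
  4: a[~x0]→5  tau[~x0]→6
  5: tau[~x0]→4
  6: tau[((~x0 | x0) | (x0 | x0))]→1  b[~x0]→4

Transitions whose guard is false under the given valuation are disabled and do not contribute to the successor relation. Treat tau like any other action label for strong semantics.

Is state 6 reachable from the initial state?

Answer: UNREACHABLE

Working:
After dropping false guards: 4 live edges.
Layer 0: {0}
Layer 1: {1}  now seen {0,1}
Layer 2: {5}  now seen {0,1,5}
Reachable = {0,1,5}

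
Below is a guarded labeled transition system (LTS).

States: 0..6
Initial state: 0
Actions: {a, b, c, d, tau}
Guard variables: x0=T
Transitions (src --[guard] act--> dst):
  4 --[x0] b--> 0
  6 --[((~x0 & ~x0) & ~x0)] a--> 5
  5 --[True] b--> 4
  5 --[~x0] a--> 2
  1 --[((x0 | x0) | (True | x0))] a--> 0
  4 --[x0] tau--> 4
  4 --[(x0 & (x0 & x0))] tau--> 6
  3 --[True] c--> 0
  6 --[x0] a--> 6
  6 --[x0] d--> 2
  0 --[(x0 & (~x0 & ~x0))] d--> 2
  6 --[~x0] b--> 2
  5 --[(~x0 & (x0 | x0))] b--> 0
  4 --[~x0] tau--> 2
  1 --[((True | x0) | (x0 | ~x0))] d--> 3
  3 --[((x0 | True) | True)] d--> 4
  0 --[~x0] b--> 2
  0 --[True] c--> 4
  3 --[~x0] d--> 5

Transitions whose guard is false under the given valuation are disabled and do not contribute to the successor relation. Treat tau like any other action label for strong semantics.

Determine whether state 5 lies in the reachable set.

Answer: UNREACHABLE

Working:
After dropping false guards: 11 live edges.
depth 0: {0}
depth 1: {4}  total {0,4}
depth 2: {6}  total {0,4,6}
depth 3: {2}  total {0,2,4,6}
Reachable = {0,2,4,6}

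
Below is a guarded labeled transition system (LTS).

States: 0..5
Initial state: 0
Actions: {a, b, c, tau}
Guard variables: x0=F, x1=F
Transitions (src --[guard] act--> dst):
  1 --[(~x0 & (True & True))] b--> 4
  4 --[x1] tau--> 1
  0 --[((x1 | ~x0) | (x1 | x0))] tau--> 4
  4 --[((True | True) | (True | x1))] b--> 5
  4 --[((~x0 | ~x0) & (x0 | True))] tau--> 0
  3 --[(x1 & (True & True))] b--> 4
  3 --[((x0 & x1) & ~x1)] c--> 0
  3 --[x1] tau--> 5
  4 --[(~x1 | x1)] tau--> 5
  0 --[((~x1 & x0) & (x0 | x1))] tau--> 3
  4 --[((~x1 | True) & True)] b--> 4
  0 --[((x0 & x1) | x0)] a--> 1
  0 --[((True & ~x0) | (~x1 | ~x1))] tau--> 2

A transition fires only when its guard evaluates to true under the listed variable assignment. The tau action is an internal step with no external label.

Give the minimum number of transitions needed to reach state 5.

Answer: 2

Trace:
Layered search for 5:
  depth 0: {0}
  depth 1: {2,4}
  depth 2: {5}
depth(5)=2, e.g. tau·b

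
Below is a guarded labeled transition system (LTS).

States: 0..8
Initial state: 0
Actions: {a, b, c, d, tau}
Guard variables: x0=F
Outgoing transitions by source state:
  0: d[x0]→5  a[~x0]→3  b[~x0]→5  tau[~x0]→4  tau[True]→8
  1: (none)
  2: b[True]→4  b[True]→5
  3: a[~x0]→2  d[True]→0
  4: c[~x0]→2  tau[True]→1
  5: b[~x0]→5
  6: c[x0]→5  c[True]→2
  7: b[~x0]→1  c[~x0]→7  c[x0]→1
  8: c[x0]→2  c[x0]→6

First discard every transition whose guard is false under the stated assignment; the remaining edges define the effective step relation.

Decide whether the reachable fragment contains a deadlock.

Answer: DEADLOCK at state 1

Working:
Reach set: {0,1,2,3,4,5,8}
  0: a→3  b→5  tau→4  tau→8  [deg 4]
  1: ∅  [no exit]
  2: b→4  b→5  [deg 2]
  3: a→2  d→0  [deg 2]
  4: c→2  tau→1  [deg 2]
  5: b→5  [deg 1]
  8: ∅  [no exit]
Path to 1: tau·tau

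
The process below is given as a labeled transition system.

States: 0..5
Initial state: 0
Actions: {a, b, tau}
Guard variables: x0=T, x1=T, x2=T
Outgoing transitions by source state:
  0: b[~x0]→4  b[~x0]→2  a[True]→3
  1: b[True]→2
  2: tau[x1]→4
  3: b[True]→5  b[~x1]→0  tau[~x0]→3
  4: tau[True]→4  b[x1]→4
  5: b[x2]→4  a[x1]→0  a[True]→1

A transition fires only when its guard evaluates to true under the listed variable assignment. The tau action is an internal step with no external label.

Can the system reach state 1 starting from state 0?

After dropping false guards: 9 live edges.
L0 = {0}
L1 = {3}  total {0,3}
L2 = {5}  total {0,3,5}
L3 = {1,4}  total {0,1,3,4,5}
L4 = {2}  total {0,1,2,3,4,5}
R = {0,1,2,3,4,5}
trace reaching 1: a·b·a

Answer: REACHABLE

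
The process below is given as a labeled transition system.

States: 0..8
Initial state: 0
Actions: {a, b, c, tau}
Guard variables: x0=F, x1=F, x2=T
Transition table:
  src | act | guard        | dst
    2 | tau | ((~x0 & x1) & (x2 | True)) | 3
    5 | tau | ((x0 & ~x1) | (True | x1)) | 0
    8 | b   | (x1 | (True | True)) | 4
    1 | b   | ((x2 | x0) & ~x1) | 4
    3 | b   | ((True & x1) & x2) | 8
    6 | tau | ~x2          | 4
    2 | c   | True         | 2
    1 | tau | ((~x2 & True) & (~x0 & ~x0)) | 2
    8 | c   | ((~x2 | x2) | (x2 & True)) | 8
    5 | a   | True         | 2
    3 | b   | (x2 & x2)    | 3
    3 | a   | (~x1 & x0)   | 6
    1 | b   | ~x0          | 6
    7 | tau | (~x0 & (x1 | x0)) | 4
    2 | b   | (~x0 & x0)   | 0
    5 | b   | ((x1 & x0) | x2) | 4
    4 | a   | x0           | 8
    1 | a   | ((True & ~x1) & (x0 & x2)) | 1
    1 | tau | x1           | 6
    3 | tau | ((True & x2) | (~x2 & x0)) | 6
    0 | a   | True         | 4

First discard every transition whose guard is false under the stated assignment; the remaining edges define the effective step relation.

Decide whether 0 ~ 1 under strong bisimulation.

Compute ~ classes (split until stable):
  P[0] = {{0,1,2,3,4,5,6,7,8}}
  P[1] = {{0},{1},{2},{3},{4,6,7},{5},{8}}
stable after 2 split(s): 7 block(s)
class of 0: {0}; class of 1: {1}

Answer: NOT BISIMILAR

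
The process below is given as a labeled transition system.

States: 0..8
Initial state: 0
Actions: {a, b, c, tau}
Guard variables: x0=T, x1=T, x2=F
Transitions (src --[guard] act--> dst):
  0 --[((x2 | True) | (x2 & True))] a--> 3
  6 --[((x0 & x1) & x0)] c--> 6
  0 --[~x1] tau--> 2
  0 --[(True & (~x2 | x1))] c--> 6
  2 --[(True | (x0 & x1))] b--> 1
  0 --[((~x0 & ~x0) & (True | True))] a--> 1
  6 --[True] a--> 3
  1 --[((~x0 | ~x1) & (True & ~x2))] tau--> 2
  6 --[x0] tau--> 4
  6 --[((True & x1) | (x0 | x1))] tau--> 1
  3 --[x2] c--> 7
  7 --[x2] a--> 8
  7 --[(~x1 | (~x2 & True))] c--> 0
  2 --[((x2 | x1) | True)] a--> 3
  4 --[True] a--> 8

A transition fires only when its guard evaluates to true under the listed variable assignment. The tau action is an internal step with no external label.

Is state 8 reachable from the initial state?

After dropping false guards: 10 live edges.
depth 0: {0}
depth 1: {3,6}  cumulative {0,3,6}
depth 2: {1,4}  cumulative {0,1,3,4,6}
depth 3: {8}  cumulative {0,1,3,4,6,8}
R = {0,1,3,4,6,8}
Path to 8: c·tau·a

Answer: REACHABLE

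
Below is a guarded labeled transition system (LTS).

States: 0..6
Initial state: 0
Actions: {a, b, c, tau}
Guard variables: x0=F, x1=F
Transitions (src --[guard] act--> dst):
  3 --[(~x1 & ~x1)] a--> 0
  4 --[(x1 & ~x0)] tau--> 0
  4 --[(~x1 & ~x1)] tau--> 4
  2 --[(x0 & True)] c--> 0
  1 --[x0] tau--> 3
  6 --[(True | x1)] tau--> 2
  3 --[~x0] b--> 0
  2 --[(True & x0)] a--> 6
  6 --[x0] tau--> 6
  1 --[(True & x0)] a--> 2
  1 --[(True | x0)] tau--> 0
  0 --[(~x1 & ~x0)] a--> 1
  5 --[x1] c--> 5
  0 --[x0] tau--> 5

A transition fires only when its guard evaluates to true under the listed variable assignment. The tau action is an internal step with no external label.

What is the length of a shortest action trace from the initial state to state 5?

BFS to 5:
  depth 0: {0}
  depth 1: {1}
5 never appears.

Answer: UNREACHABLE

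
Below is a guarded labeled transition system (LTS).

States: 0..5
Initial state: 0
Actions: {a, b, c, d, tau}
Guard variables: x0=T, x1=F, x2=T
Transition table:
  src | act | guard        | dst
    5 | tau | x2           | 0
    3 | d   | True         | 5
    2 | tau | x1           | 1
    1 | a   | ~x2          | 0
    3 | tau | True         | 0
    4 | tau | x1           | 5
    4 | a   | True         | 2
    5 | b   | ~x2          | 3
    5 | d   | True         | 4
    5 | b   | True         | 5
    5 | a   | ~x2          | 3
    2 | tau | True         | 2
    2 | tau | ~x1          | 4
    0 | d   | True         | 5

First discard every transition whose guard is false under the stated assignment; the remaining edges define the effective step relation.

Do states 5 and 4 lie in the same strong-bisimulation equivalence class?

Answer: NOT BISIMILAR

Working:
Compute ~ classes (split until stable):
  round 0: {{0,1,2,3,4,5}}
  round 1: {{0},{1},{2},{3},{4},{5}}
6 equivalence class(es) (converged in 2)
[5]={5}  [4]={4}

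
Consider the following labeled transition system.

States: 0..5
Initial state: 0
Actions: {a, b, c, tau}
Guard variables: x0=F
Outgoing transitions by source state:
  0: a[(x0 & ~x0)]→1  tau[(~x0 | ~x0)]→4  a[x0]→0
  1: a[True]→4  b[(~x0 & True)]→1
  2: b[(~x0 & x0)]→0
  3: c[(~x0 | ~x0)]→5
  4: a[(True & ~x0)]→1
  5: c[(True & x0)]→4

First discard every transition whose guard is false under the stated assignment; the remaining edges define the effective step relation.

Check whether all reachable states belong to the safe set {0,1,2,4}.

Inv-set: {0,1,2,4}
Reachable = {0,1,4}
  0: ok
  1: ok
  4: ok

Answer: INVARIANT HOLDS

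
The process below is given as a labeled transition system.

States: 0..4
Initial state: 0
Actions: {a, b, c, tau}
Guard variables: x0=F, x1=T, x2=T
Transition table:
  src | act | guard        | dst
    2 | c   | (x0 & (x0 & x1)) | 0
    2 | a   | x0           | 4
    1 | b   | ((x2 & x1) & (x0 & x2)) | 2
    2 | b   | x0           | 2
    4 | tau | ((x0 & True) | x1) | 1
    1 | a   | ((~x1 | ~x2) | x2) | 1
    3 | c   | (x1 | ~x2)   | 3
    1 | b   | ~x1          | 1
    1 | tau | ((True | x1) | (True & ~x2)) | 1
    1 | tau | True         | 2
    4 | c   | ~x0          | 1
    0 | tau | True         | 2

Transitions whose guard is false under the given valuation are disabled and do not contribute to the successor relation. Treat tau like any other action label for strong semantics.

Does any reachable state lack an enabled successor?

R = {0,2}
  0: tau→2  [deg 1]
  2: ∅  [deadlock]
witness 2: tau

Answer: DEADLOCK at state 2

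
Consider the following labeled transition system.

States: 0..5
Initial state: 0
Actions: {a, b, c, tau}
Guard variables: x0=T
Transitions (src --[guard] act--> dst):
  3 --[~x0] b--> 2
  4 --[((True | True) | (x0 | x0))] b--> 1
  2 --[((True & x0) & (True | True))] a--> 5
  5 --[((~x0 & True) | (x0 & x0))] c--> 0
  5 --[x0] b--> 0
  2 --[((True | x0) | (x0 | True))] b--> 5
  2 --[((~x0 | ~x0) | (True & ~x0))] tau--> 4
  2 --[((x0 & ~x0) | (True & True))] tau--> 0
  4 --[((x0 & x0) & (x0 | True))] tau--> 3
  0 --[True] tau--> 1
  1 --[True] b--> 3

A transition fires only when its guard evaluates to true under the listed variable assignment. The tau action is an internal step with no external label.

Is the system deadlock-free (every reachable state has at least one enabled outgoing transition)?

Reach set: {0,1,3}
  0: tau→1  [1 exit(s)]
  1: b→3  [1 exit(s)]
  3: ∅  [no exit]
Path to 3: tau·b

Answer: DEADLOCK at state 3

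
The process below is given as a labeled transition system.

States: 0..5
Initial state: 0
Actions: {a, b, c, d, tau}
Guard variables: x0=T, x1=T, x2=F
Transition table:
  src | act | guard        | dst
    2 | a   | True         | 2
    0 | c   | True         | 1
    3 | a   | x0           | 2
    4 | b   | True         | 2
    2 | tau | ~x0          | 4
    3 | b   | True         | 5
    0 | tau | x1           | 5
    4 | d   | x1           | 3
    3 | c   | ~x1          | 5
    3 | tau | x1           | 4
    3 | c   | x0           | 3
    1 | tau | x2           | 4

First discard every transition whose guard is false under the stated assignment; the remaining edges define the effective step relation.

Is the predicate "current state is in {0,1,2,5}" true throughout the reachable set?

Inv-set: {0,1,2,5}
R = {0,1,5}
  0: ok
  1: ok
  5: ok

Answer: INVARIANT HOLDS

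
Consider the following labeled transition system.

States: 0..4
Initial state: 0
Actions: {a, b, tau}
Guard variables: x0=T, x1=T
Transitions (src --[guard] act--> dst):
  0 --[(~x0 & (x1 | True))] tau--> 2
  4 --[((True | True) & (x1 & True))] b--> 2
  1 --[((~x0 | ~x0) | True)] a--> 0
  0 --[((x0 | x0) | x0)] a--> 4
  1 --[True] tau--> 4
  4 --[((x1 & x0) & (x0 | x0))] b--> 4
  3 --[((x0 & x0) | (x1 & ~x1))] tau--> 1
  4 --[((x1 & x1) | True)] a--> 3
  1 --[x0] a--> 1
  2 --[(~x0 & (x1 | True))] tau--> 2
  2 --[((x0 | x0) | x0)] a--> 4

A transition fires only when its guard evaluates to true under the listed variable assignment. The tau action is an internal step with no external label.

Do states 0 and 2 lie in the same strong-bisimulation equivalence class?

Answer: BISIMILAR

Analysis:
Compute ~ classes (split until stable):
  P[0] = {{0,1,2,3,4}}
  P[1] = {{0,2},{1},{3},{4}}
4 equivalence class(es) (converged in 2)
[0]={0,2}  [2]={0,2}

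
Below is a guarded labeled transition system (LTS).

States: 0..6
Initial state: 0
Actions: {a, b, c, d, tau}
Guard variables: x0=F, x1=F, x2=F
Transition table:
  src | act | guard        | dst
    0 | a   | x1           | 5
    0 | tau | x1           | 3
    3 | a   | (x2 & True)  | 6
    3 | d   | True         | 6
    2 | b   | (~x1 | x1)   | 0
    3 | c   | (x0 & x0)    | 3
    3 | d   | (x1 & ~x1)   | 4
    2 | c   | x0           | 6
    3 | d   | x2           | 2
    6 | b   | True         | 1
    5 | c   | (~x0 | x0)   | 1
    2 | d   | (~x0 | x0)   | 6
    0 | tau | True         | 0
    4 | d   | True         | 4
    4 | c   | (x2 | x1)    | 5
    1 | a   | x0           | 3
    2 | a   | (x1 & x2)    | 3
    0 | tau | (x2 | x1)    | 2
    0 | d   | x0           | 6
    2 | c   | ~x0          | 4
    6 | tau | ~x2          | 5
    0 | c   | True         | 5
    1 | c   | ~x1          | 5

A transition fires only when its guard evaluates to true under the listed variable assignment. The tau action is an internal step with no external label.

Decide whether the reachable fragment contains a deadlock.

Reach set: {0,1,5}
  0: c→5  tau→0  [2 exit(s)]
  1: c→5  [1 exit(s)]
  5: c→1  [1 exit(s)]

Answer: DEADLOCK-FREE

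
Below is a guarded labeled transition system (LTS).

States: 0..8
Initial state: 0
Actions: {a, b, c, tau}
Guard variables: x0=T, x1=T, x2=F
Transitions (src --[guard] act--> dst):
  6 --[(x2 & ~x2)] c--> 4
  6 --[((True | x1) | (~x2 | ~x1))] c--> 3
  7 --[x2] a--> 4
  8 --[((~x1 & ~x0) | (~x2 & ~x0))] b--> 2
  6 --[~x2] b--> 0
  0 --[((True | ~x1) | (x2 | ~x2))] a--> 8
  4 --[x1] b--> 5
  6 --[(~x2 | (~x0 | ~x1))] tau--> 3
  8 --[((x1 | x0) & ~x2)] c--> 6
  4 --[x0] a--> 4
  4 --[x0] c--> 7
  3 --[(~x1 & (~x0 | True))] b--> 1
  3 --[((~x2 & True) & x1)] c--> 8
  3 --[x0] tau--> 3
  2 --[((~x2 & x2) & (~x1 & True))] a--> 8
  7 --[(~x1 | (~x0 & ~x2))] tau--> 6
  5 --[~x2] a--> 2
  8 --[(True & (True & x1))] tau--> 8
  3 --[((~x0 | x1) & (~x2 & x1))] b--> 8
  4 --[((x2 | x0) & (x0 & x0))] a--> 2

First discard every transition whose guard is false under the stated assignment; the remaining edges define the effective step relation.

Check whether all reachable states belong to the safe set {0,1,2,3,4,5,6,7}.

Answer: INVARIANT VIOLATED at state 8

Analysis:
Inv-set: {0,1,2,3,4,5,6,7}
Reachable = {0,3,6,8}
  0: ok
  3: ok
  6: ok
  8: outside
reach 8 via a — violates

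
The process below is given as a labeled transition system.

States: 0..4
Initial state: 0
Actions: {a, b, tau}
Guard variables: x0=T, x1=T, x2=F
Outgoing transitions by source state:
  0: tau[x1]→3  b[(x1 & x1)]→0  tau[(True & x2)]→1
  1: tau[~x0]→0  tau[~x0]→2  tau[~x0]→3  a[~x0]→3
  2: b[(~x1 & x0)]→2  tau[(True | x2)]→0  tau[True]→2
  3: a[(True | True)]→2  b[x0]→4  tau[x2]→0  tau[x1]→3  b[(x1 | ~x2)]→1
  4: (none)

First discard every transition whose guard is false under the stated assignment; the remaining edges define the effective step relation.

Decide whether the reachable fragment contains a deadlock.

Answer: DEADLOCK at state 1

Analysis:
Reach set: {0,1,2,3,4}
  0: b→0  tau→3  [2 exit(s)]
  1: ∅  [no exit]
  2: tau→0  tau→2  [2 exit(s)]
  3: a→2  b→1  b→4  tau→3  [4 exit(s)]
  4: ∅  [no exit]
witness 1: tau·b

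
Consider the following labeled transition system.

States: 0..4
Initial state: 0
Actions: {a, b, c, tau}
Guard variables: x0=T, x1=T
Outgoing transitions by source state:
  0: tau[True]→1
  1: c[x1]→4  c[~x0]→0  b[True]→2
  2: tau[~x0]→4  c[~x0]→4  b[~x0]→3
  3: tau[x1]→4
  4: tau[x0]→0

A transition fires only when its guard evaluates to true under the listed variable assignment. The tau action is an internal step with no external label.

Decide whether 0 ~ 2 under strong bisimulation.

Bisimulation quotient by refinement:
  π0 = {{0,1,2,3,4}}
  π1 = {{0,3,4},{1},{2}}
  π2 = {{0},{1},{2},{3,4}}
  π3 = {{0},{1},{2},{3},{4}}
stable after 4 split(s): 5 block(s)
class of 0: {0}; class of 2: {2}

Answer: NOT BISIMILAR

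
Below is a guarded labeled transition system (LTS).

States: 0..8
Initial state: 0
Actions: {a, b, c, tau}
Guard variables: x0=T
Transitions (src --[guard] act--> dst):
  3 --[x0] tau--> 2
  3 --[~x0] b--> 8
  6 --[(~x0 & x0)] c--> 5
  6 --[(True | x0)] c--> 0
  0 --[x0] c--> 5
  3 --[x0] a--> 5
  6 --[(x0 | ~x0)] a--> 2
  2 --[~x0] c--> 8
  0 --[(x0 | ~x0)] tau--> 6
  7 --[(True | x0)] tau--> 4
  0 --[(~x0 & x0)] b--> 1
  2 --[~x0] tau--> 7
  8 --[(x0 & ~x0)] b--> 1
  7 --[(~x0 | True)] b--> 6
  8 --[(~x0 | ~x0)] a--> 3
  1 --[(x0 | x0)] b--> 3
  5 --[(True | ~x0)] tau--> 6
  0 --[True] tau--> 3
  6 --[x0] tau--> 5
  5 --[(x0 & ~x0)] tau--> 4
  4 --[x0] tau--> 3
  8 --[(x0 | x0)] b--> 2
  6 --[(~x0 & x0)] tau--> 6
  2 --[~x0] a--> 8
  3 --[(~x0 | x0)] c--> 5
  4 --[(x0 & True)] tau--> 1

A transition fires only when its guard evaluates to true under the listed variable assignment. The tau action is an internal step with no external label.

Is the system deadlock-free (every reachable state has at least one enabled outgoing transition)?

Reach set: {0,2,3,5,6}
  0: c→5  tau→3  tau→6  [3 exit(s)]
  2: ∅  [no exit]
  3: a→5  c→5  tau→2  [3 exit(s)]
  5: tau→6  [1 exit(s)]
  6: a→2  c→0  tau→5  [3 exit(s)]
witness 2: tau·tau

Answer: DEADLOCK at state 2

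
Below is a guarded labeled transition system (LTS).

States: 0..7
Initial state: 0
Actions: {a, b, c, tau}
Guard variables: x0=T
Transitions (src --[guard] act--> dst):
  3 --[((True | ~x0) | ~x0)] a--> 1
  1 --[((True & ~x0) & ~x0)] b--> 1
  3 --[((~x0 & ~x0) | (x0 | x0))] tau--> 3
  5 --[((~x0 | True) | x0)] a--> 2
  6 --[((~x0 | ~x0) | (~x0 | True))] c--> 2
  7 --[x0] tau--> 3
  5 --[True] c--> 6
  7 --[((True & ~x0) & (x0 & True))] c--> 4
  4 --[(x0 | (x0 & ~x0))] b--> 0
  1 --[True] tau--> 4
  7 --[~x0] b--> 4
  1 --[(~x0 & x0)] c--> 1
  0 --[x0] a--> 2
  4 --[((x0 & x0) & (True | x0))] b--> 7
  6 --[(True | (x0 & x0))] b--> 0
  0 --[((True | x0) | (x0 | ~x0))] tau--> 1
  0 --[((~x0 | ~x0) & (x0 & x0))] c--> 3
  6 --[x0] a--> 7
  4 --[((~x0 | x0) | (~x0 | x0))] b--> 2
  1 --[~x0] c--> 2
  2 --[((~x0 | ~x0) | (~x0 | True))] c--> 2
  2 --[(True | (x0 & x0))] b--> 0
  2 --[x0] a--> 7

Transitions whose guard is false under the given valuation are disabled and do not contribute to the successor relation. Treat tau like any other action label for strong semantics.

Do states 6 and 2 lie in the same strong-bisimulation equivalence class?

Refine partition for ~:
  P[0] = {{0,1,2,3,4,5,6,7}}
  P[1] = {{0,3},{1,7},{2,6},{4},{5}}
  P[2] = {{0},{1},{2,6},{3},{4},{5},{7}}
7 equivalence class(es) (converged in 3)
6∈{2,6}, 2∈{2,6}

Answer: BISIMILAR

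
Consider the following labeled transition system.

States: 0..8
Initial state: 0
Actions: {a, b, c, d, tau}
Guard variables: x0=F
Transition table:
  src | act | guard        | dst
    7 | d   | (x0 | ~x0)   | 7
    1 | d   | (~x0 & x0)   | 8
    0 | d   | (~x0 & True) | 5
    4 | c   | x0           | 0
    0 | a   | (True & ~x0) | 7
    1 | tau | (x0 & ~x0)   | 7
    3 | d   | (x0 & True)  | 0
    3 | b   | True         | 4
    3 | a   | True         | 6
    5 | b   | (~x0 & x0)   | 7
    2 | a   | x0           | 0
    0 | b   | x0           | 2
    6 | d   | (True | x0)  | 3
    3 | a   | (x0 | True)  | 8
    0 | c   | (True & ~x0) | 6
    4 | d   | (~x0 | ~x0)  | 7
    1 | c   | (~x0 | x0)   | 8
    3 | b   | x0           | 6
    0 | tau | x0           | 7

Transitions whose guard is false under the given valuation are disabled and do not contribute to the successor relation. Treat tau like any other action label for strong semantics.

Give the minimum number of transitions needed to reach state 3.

Answer: 2

Analysis:
BFS to 3:
  Layer 0: {0}
  Layer 1: {5,6,7}
  Layer 2: {3}
depth(3)=2, e.g. c·d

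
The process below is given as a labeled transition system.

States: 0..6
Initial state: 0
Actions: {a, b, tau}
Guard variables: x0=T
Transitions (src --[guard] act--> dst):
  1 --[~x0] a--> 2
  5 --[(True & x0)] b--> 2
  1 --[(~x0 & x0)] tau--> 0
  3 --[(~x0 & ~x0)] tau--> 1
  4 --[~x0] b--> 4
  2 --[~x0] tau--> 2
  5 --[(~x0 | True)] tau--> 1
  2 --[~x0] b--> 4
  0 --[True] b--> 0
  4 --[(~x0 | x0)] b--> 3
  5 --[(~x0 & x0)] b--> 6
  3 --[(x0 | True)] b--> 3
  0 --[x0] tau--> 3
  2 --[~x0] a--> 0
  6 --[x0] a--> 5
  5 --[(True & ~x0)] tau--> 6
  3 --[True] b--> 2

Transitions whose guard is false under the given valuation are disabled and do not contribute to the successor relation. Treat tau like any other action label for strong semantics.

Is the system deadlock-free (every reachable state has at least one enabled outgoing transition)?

Reach set: {0,2,3}
  0: b→0  tau→3  [2 exit(s)]
  2: ∅  [no exit]
  3: b→2  b→3  [2 exit(s)]
trace reaching 2: tau·b

Answer: DEADLOCK at state 2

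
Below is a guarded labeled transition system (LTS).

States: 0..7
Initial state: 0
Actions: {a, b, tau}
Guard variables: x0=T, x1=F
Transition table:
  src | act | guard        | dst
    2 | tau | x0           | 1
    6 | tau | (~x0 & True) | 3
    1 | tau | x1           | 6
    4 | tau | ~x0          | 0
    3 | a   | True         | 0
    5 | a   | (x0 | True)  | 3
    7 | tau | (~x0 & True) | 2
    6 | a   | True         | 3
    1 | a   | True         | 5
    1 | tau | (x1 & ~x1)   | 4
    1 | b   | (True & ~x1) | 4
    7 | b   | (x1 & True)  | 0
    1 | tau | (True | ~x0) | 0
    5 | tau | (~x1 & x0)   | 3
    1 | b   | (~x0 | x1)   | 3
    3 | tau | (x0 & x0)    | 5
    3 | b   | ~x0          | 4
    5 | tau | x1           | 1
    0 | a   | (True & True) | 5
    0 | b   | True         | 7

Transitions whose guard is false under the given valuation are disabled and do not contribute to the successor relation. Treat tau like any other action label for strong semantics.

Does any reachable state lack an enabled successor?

R = {0,3,5,7}
  0: a→5  b→7  [2 out]
  3: a→0  tau→5  [2 out]
  5: a→3  tau→3  [2 out]
  7: ∅  [no exit]
witness 7: b

Answer: DEADLOCK at state 7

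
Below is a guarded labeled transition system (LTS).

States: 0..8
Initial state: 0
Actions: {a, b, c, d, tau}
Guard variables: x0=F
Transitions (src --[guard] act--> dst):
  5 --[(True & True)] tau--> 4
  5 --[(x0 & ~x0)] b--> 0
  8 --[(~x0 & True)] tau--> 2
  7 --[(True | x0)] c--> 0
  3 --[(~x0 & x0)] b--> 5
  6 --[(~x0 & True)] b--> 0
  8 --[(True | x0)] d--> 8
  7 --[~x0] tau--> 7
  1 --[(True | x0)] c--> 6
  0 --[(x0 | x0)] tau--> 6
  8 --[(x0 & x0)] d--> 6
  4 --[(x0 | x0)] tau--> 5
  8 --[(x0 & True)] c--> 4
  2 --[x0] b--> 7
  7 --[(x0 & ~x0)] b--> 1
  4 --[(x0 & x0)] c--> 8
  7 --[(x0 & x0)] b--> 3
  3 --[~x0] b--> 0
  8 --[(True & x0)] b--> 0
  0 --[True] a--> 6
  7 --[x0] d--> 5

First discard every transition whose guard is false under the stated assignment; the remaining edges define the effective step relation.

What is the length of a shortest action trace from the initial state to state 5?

Breadth-first toward 5:
  L0 = {0}
  L1 = {6}
5 never appears.

Answer: UNREACHABLE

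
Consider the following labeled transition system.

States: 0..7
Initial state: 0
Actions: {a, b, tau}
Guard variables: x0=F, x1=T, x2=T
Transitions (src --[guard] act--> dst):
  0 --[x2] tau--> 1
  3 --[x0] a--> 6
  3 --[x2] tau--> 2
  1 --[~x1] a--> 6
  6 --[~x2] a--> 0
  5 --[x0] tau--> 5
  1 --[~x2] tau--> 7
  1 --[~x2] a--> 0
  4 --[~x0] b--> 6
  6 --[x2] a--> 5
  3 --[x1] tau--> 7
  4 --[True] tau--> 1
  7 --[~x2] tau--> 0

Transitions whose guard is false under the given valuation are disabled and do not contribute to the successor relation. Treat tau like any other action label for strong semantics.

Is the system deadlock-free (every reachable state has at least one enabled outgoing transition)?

Answer: DEADLOCK at state 1

Analysis:
R = {0,1}
  0: tau→1  [1 exit(s)]
  1: ∅  [STUCK]
Path to 1: tau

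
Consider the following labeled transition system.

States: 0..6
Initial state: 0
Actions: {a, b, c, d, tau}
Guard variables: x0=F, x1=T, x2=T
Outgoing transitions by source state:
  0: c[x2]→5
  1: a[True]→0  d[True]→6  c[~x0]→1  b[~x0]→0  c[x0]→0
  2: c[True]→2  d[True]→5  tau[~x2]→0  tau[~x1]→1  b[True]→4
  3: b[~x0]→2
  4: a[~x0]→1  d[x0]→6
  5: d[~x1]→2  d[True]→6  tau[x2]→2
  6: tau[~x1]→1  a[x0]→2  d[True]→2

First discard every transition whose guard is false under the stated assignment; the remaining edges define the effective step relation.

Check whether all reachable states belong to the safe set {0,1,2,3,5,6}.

Answer: INVARIANT VIOLATED at state 4

Analysis:
Inv-set: {0,1,2,3,5,6}
R = {0,1,2,4,5,6}
  0: ✓
  1: ✓
  2: ✓
  4: ✗ unsafe
  5: ✓
  6: ✓
reach 4 via c·tau·b — violates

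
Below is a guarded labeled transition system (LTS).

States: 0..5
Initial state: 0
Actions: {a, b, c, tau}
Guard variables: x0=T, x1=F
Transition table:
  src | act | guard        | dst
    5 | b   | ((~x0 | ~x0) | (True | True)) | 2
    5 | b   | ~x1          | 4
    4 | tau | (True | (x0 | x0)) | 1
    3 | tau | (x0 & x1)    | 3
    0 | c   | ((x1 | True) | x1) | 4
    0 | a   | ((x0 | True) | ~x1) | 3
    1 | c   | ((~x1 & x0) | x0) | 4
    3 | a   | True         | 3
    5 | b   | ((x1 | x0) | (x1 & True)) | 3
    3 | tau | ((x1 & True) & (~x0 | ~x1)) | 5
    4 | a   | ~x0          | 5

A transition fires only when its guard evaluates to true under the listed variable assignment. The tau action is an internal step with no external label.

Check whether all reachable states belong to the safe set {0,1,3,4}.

Allowed set {0,1,3,4}
Reach set: {0,1,3,4}
  0: ✓
  1: ✓
  3: ✓
  4: ✓

Answer: INVARIANT HOLDS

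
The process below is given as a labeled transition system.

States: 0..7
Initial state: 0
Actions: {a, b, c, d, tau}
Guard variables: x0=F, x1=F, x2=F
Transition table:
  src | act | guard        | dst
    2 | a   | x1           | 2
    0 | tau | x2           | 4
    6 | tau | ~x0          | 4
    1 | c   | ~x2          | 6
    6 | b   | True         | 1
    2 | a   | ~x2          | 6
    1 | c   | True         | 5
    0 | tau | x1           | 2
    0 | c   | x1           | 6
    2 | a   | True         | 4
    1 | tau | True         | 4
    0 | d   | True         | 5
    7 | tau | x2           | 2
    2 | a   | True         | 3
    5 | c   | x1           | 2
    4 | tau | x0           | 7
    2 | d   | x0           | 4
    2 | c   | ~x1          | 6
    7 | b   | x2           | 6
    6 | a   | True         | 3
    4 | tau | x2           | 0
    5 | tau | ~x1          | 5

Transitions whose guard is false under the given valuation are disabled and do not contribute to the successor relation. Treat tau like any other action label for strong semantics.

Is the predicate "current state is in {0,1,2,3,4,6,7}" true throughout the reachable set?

Answer: INVARIANT VIOLATED at state 5

Working:
Safe = {0,1,2,3,4,6,7}
Reachable = {0,5}
  0: ok
  5: outside
reach 5 via d — violates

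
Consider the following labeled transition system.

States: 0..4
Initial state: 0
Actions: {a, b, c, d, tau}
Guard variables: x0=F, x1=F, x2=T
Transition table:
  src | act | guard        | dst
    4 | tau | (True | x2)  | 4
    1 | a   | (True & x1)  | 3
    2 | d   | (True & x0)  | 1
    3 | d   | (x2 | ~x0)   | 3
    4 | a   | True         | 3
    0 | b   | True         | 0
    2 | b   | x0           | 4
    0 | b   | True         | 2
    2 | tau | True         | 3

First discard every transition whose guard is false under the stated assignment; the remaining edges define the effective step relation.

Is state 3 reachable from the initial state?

Guard filter leaves 6 enabled edge(s).
Layer 0: {0}
Layer 1: {2}  now seen {0,2}
Layer 2: {3}  now seen {0,2,3}
Reachable = {0,2,3}
trace reaching 3: b·tau

Answer: REACHABLE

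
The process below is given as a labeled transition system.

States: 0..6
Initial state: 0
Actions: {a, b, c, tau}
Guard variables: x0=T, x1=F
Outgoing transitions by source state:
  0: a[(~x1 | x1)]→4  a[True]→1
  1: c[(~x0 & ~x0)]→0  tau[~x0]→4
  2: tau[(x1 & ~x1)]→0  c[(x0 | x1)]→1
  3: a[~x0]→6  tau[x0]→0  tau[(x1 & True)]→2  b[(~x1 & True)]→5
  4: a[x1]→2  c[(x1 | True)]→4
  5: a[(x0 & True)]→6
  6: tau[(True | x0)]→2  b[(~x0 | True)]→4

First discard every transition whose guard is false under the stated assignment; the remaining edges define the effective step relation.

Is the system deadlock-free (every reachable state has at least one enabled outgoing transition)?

R = {0,1,4}
  0: a→1  a→4  [2 exit(s)]
  1: ∅  [STUCK]
  4: c→4  [1 exit(s)]
witness 1: a

Answer: DEADLOCK at state 1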